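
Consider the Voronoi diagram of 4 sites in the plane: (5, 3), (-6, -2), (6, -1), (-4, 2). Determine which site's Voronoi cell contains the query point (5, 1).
Nearest site = (5, 3)

The Voronoi cell of site s contains exactly those query points closer to s than to any other site. Compute squared distances from q = (5, 1) to each site:
  (5 − 5)² + (3 − 1)² = 4
  (6 − 5)² + (-1 − 1)² = 5
  (-4 − 5)² + (2 − 1)² = 82
  (-6 − 5)² + (-2 − 1)² = 130
Minimum is attained by (5, 3), so q lies in its Voronoi cell.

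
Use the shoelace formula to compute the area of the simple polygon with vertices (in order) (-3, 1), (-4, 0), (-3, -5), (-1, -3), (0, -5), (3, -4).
Area = 39/2

Shoelace formula: Area = (1/2) |Σ_i (x_i · y_{i+1} − x_{i+1} · y_i)| (indices mod n). Compute each cross term:
  (-3)(0) − (-4)(1) = 4
  (-4)(-5) − (-3)(0) = 20
  (-3)(-3) − (-1)(-5) = 4
  (-1)(-5) − (0)(-3) = 5
  (0)(-4) − (3)(-5) = 15
  (3)(1) − (-3)(-4) = -9
Sum = 39, so (signed) Area = 39/2 = 39/2, |Area| = 39/2.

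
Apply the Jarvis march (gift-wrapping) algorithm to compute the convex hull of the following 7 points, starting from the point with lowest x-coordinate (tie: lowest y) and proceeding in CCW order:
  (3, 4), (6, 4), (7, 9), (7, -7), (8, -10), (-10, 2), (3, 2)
Hull (CCW) = [(-10, 2), (8, -10), (7, 9)]

Jarvis march: at each step, from the current hull vertex p, select the next vertex q as the point such that every other point lies strictly to the left of (or on) the directed line p → q. (Equivalently: for every other point r, the cross product (q − p) × (r − p) ≥ 0.)
Starting point (lowest x, tie lowest y): (-10, 2). Wrap until returning to start. Resulting hull: (-10, 2), (8, -10), (7, 9).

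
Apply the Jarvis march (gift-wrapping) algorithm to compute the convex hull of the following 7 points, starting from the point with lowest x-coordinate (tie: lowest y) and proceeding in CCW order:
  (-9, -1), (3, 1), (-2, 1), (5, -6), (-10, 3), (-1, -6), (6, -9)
Hull (CCW) = [(-10, 3), (-9, -1), (-1, -6), (6, -9), (3, 1)]

Jarvis march: at each step, from the current hull vertex p, select the next vertex q as the point such that every other point lies strictly to the left of (or on) the directed line p → q. (Equivalently: for every other point r, the cross product (q − p) × (r − p) ≥ 0.)
Starting point (lowest x, tie lowest y): (-10, 3). Wrap until returning to start. Resulting hull: (-10, 3), (-9, -1), (-1, -6), (6, -9), (3, 1).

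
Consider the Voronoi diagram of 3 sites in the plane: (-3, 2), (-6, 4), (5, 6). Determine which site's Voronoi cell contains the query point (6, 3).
Nearest site = (5, 6)

The Voronoi cell of site s contains exactly those query points closer to s than to any other site. Compute squared distances from q = (6, 3) to each site:
  (5 − 6)² + (6 − 3)² = 10
  (-3 − 6)² + (2 − 3)² = 82
  (-6 − 6)² + (4 − 3)² = 145
Minimum is attained by (5, 6), so q lies in its Voronoi cell.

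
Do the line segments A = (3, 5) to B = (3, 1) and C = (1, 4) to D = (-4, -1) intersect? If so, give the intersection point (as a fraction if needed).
No (intersection of containing lines falls outside at least one segment)

Parametrize and solve: t = -1/4, s = -2/5. At least one of these is outside [0, 1], so the segments do not intersect.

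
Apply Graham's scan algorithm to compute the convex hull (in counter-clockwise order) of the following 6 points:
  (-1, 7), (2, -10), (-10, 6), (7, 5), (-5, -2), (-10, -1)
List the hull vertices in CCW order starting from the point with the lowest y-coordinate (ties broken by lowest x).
Hull (CCW) = [(2, -10), (7, 5), (-1, 7), (-10, 6), (-10, -1)]

Graham scan procedure:
  1. Find the pivot p₀ = point with lowest y (tie → lowest x): (2, -10).
  2. Sort the remaining points by polar angle around p₀.
  3. Walk through sorted points, maintaining a stack; pop the top while the last three entries make a non-left turn (cross product ≤ 0).
  4. Final stack is the convex hull in CCW order: (2, -10), (7, 5), (-1, 7), (-10, 6), (-10, -1).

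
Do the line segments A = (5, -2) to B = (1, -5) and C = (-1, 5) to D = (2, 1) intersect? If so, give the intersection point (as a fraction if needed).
No (intersection of containing lines falls outside at least one segment)

Parametrize and solve: t = 3/25, s = 46/25. At least one of these is outside [0, 1], so the segments do not intersect.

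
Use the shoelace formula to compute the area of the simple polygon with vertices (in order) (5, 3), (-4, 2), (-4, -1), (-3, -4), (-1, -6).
Area = 44

Shoelace formula: Area = (1/2) |Σ_i (x_i · y_{i+1} − x_{i+1} · y_i)| (indices mod n). Compute each cross term:
  (5)(2) − (-4)(3) = 22
  (-4)(-1) − (-4)(2) = 12
  (-4)(-4) − (-3)(-1) = 13
  (-3)(-6) − (-1)(-4) = 14
  (-1)(3) − (5)(-6) = 27
Sum = 88, so (signed) Area = 88/2 = 44, |Area| = 44.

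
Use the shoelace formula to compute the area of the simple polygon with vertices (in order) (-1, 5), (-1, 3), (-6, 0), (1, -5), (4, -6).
Area = 39

Shoelace formula: Area = (1/2) |Σ_i (x_i · y_{i+1} − x_{i+1} · y_i)| (indices mod n). Compute each cross term:
  (-1)(3) − (-1)(5) = 2
  (-1)(0) − (-6)(3) = 18
  (-6)(-5) − (1)(0) = 30
  (1)(-6) − (4)(-5) = 14
  (4)(5) − (-1)(-6) = 14
Sum = 78, so (signed) Area = 78/2 = 39, |Area| = 39.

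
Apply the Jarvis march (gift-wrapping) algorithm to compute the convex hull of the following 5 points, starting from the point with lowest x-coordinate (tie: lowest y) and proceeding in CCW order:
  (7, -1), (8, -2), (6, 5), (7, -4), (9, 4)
Hull (CCW) = [(6, 5), (7, -4), (8, -2), (9, 4)]

Jarvis march: at each step, from the current hull vertex p, select the next vertex q as the point such that every other point lies strictly to the left of (or on) the directed line p → q. (Equivalently: for every other point r, the cross product (q − p) × (r − p) ≥ 0.)
Starting point (lowest x, tie lowest y): (6, 5). Wrap until returning to start. Resulting hull: (6, 5), (7, -4), (8, -2), (9, 4).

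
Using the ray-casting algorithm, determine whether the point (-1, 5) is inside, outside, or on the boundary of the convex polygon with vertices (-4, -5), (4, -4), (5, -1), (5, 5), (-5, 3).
The point (-1, 5) lies strictly outside the polygon

Cast a horizontal ray to the right from the query point and count how many polygon edges it crosses (each edge strictly once or zero times, handled with the usual half-open convention). 
Parity of crossings → even ⇒ outside.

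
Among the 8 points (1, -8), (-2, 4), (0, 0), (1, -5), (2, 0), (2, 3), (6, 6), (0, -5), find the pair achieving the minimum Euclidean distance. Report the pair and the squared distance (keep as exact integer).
Pair = ((1, -5), (0, -5)); squared distance = 1

Compute all C(8, 2) = 28 pairwise squared distances (x_i − x_j)² + (y_i − y_j)². The minimum is 1, attained by the pair ((1, -5), (0, -5)).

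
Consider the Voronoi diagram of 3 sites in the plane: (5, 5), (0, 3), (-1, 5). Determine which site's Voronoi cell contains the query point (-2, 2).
Nearest site = (0, 3)

The Voronoi cell of site s contains exactly those query points closer to s than to any other site. Compute squared distances from q = (-2, 2) to each site:
  (0 − -2)² + (3 − 2)² = 5
  (-1 − -2)² + (5 − 2)² = 10
  (5 − -2)² + (5 − 2)² = 58
Minimum is attained by (0, 3), so q lies in its Voronoi cell.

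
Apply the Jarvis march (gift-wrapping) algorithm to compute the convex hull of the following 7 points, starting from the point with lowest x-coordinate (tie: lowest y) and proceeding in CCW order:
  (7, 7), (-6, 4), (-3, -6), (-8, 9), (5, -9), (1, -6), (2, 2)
Hull (CCW) = [(-8, 9), (-3, -6), (5, -9), (7, 7)]

Jarvis march: at each step, from the current hull vertex p, select the next vertex q as the point such that every other point lies strictly to the left of (or on) the directed line p → q. (Equivalently: for every other point r, the cross product (q − p) × (r − p) ≥ 0.)
Starting point (lowest x, tie lowest y): (-8, 9). Wrap until returning to start. Resulting hull: (-8, 9), (-3, -6), (5, -9), (7, 7).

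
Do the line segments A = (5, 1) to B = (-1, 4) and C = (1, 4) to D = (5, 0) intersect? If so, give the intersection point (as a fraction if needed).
Yes; intersection at (3, 2) (t = 1/3 on AB, s = 1/2 on CD)

Parametrize AB as A + t(B − A) = (5 + -6 t, 1 + 3 t) and CD as C + s(D − C) = (1 + 4 s, 4 + -4 s). Solve the linear system for (t, s). Determinant = -12 ≠ 0, so a unique intersection of the containing lines exists. Solution: t = 1/3, s = 1/2 — both in [0, 1], so the segments cross. Intersection point: (3, 2).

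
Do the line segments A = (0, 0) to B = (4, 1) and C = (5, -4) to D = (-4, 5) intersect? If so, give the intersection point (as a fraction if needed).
Yes; intersection at (4/5, 1/5) (t = 1/5 on AB, s = 7/15 on CD)

Parametrize AB as A + t(B − A) = (0 + 4 t, 0 + 1 t) and CD as C + s(D − C) = (5 + -9 s, -4 + 9 s). Solve the linear system for (t, s). Determinant = -45 ≠ 0, so a unique intersection of the containing lines exists. Solution: t = 1/5, s = 7/15 — both in [0, 1], so the segments cross. Intersection point: (4/5, 1/5).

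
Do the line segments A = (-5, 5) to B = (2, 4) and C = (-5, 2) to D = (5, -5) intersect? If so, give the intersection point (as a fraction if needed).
No (intersection of containing lines falls outside at least one segment)

Parametrize and solve: t = -10/13, s = -7/13. At least one of these is outside [0, 1], so the segments do not intersect.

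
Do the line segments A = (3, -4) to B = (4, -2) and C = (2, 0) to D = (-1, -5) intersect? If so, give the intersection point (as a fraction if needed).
No (intersection of containing lines falls outside at least one segment)

Parametrize and solve: t = 17, s = -6. At least one of these is outside [0, 1], so the segments do not intersect.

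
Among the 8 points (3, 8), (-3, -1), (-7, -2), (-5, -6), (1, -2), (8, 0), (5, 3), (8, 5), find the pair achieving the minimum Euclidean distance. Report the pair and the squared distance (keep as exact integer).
Pair = ((5, 3), (8, 5)); squared distance = 13

Compute all C(8, 2) = 28 pairwise squared distances (x_i − x_j)² + (y_i − y_j)². The minimum is 13, attained by the pair ((5, 3), (8, 5)).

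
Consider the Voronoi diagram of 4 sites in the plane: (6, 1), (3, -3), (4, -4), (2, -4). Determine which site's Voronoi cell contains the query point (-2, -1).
Nearest site = (2, -4)

The Voronoi cell of site s contains exactly those query points closer to s than to any other site. Compute squared distances from q = (-2, -1) to each site:
  (2 − -2)² + (-4 − -1)² = 25
  (3 − -2)² + (-3 − -1)² = 29
  (4 − -2)² + (-4 − -1)² = 45
  (6 − -2)² + (1 − -1)² = 68
Minimum is attained by (2, -4), so q lies in its Voronoi cell.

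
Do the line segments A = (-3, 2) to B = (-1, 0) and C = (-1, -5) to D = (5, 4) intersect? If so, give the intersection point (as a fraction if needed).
No (intersection of containing lines falls outside at least one segment)

Parametrize and solve: t = 2, s = 1/3. At least one of these is outside [0, 1], so the segments do not intersect.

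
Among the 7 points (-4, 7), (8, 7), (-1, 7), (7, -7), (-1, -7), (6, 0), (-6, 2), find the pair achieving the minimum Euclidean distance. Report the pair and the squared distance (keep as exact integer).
Pair = ((-4, 7), (-1, 7)); squared distance = 9

Compute all C(7, 2) = 21 pairwise squared distances (x_i − x_j)² + (y_i − y_j)². The minimum is 9, attained by the pair ((-4, 7), (-1, 7)).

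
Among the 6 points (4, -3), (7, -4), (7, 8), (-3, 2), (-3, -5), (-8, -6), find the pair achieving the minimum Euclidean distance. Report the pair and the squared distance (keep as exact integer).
Pair = ((4, -3), (7, -4)); squared distance = 10

Compute all C(6, 2) = 15 pairwise squared distances (x_i − x_j)² + (y_i − y_j)². The minimum is 10, attained by the pair ((4, -3), (7, -4)).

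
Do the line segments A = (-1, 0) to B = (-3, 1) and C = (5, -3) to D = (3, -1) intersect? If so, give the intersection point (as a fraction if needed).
No (intersection of containing lines falls outside at least one segment)

Parametrize and solve: t = -3, s = 0. At least one of these is outside [0, 1], so the segments do not intersect.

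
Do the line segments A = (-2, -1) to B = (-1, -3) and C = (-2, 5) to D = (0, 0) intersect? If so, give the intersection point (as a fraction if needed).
No (intersection of containing lines falls outside at least one segment)

Parametrize and solve: t = 12, s = 6. At least one of these is outside [0, 1], so the segments do not intersect.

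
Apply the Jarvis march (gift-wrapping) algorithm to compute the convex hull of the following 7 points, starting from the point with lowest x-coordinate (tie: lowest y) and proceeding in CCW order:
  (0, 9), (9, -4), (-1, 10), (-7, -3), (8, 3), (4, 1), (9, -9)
Hull (CCW) = [(-7, -3), (9, -9), (9, -4), (8, 3), (-1, 10)]

Jarvis march: at each step, from the current hull vertex p, select the next vertex q as the point such that every other point lies strictly to the left of (or on) the directed line p → q. (Equivalently: for every other point r, the cross product (q − p) × (r − p) ≥ 0.)
Starting point (lowest x, tie lowest y): (-7, -3). Wrap until returning to start. Resulting hull: (-7, -3), (9, -9), (9, -4), (8, 3), (-1, 10).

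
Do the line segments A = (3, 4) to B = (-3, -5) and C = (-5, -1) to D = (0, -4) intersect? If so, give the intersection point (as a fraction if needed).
Yes; intersection at (-5/3, -3) (t = 7/9 on AB, s = 2/3 on CD)

Parametrize AB as A + t(B − A) = (3 + -6 t, 4 + -9 t) and CD as C + s(D − C) = (-5 + 5 s, -1 + -3 s). Solve the linear system for (t, s). Determinant = -63 ≠ 0, so a unique intersection of the containing lines exists. Solution: t = 7/9, s = 2/3 — both in [0, 1], so the segments cross. Intersection point: (-5/3, -3).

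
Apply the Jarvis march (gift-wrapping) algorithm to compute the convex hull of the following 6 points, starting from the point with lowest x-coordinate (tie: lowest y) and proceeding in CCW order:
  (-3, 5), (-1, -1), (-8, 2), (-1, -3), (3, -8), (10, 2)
Hull (CCW) = [(-8, 2), (3, -8), (10, 2), (-3, 5)]

Jarvis march: at each step, from the current hull vertex p, select the next vertex q as the point such that every other point lies strictly to the left of (or on) the directed line p → q. (Equivalently: for every other point r, the cross product (q − p) × (r − p) ≥ 0.)
Starting point (lowest x, tie lowest y): (-8, 2). Wrap until returning to start. Resulting hull: (-8, 2), (3, -8), (10, 2), (-3, 5).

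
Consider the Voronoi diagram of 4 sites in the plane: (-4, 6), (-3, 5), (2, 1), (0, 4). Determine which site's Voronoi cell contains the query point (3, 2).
Nearest site = (2, 1)

The Voronoi cell of site s contains exactly those query points closer to s than to any other site. Compute squared distances from q = (3, 2) to each site:
  (2 − 3)² + (1 − 2)² = 2
  (0 − 3)² + (4 − 2)² = 13
  (-3 − 3)² + (5 − 2)² = 45
  (-4 − 3)² + (6 − 2)² = 65
Minimum is attained by (2, 1), so q lies in its Voronoi cell.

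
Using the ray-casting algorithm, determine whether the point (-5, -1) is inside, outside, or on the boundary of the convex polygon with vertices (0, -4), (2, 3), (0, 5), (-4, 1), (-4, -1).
The point (-5, -1) lies strictly outside the polygon

Cast a horizontal ray to the right from the query point and count how many polygon edges it crosses (each edge strictly once or zero times, handled with the usual half-open convention). 
Parity of crossings → even ⇒ outside.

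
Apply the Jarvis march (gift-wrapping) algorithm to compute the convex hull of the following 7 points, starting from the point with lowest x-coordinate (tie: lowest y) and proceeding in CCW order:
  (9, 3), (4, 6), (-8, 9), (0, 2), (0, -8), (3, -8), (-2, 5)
Hull (CCW) = [(-8, 9), (0, -8), (3, -8), (9, 3), (4, 6)]

Jarvis march: at each step, from the current hull vertex p, select the next vertex q as the point such that every other point lies strictly to the left of (or on) the directed line p → q. (Equivalently: for every other point r, the cross product (q − p) × (r − p) ≥ 0.)
Starting point (lowest x, tie lowest y): (-8, 9). Wrap until returning to start. Resulting hull: (-8, 9), (0, -8), (3, -8), (9, 3), (4, 6).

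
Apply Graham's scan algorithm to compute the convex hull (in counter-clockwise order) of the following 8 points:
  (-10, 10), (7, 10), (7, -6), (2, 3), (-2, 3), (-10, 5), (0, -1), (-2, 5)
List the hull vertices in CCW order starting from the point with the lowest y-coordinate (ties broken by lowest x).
Hull (CCW) = [(7, -6), (7, 10), (-10, 10), (-10, 5)]

Graham scan procedure:
  1. Find the pivot p₀ = point with lowest y (tie → lowest x): (7, -6).
  2. Sort the remaining points by polar angle around p₀.
  3. Walk through sorted points, maintaining a stack; pop the top while the last three entries make a non-left turn (cross product ≤ 0).
  4. Final stack is the convex hull in CCW order: (7, -6), (7, 10), (-10, 10), (-10, 5).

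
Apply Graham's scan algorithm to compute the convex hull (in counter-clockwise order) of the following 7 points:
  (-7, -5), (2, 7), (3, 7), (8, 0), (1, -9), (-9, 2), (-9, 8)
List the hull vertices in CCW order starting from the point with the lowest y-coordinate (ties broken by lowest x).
Hull (CCW) = [(1, -9), (8, 0), (3, 7), (-9, 8), (-9, 2), (-7, -5)]

Graham scan procedure:
  1. Find the pivot p₀ = point with lowest y (tie → lowest x): (1, -9).
  2. Sort the remaining points by polar angle around p₀.
  3. Walk through sorted points, maintaining a stack; pop the top while the last three entries make a non-left turn (cross product ≤ 0).
  4. Final stack is the convex hull in CCW order: (1, -9), (8, 0), (3, 7), (-9, 8), (-9, 2), (-7, -5).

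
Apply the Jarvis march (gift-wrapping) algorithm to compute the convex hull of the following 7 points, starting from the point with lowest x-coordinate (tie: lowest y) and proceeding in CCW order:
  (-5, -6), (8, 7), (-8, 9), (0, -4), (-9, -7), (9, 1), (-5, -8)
Hull (CCW) = [(-9, -7), (-5, -8), (9, 1), (8, 7), (-8, 9)]

Jarvis march: at each step, from the current hull vertex p, select the next vertex q as the point such that every other point lies strictly to the left of (or on) the directed line p → q. (Equivalently: for every other point r, the cross product (q − p) × (r − p) ≥ 0.)
Starting point (lowest x, tie lowest y): (-9, -7). Wrap until returning to start. Resulting hull: (-9, -7), (-5, -8), (9, 1), (8, 7), (-8, 9).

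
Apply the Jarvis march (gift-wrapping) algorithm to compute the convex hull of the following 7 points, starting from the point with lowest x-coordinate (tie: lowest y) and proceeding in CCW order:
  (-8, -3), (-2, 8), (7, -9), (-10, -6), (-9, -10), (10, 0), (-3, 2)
Hull (CCW) = [(-10, -6), (-9, -10), (7, -9), (10, 0), (-2, 8)]

Jarvis march: at each step, from the current hull vertex p, select the next vertex q as the point such that every other point lies strictly to the left of (or on) the directed line p → q. (Equivalently: for every other point r, the cross product (q − p) × (r − p) ≥ 0.)
Starting point (lowest x, tie lowest y): (-10, -6). Wrap until returning to start. Resulting hull: (-10, -6), (-9, -10), (7, -9), (10, 0), (-2, 8).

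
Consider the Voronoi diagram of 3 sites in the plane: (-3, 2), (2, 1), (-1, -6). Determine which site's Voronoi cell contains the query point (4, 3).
Nearest site = (2, 1)

The Voronoi cell of site s contains exactly those query points closer to s than to any other site. Compute squared distances from q = (4, 3) to each site:
  (2 − 4)² + (1 − 3)² = 8
  (-3 − 4)² + (2 − 3)² = 50
  (-1 − 4)² + (-6 − 3)² = 106
Minimum is attained by (2, 1), so q lies in its Voronoi cell.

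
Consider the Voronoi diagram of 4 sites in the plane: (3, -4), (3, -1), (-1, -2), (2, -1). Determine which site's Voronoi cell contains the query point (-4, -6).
Nearest site = (-1, -2)

The Voronoi cell of site s contains exactly those query points closer to s than to any other site. Compute squared distances from q = (-4, -6) to each site:
  (-1 − -4)² + (-2 − -6)² = 25
  (3 − -4)² + (-4 − -6)² = 53
  (2 − -4)² + (-1 − -6)² = 61
  (3 − -4)² + (-1 − -6)² = 74
Minimum is attained by (-1, -2), so q lies in its Voronoi cell.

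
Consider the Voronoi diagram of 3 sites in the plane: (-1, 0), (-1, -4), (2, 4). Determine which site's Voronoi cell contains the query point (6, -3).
Nearest site = (-1, -4)

The Voronoi cell of site s contains exactly those query points closer to s than to any other site. Compute squared distances from q = (6, -3) to each site:
  (-1 − 6)² + (-4 − -3)² = 50
  (-1 − 6)² + (0 − -3)² = 58
  (2 − 6)² + (4 − -3)² = 65
Minimum is attained by (-1, -4), so q lies in its Voronoi cell.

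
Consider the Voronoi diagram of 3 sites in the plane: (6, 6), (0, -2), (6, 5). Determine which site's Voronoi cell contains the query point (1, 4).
Nearest site = (6, 5)

The Voronoi cell of site s contains exactly those query points closer to s than to any other site. Compute squared distances from q = (1, 4) to each site:
  (6 − 1)² + (5 − 4)² = 26
  (6 − 1)² + (6 − 4)² = 29
  (0 − 1)² + (-2 − 4)² = 37
Minimum is attained by (6, 5), so q lies in its Voronoi cell.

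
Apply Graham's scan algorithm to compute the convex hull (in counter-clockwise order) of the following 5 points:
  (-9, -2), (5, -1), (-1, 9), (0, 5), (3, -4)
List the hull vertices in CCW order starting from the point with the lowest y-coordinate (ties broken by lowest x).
Hull (CCW) = [(3, -4), (5, -1), (-1, 9), (-9, -2)]

Graham scan procedure:
  1. Find the pivot p₀ = point with lowest y (tie → lowest x): (3, -4).
  2. Sort the remaining points by polar angle around p₀.
  3. Walk through sorted points, maintaining a stack; pop the top while the last three entries make a non-left turn (cross product ≤ 0).
  4. Final stack is the convex hull in CCW order: (3, -4), (5, -1), (-1, 9), (-9, -2).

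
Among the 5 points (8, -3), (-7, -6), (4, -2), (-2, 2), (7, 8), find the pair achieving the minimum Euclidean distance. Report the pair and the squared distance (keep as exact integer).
Pair = ((8, -3), (4, -2)); squared distance = 17

Compute all C(5, 2) = 10 pairwise squared distances (x_i − x_j)² + (y_i − y_j)². The minimum is 17, attained by the pair ((8, -3), (4, -2)).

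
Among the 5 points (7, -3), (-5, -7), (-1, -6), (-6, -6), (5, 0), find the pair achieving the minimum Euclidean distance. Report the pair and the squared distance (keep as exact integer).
Pair = ((-5, -7), (-6, -6)); squared distance = 2

Compute all C(5, 2) = 10 pairwise squared distances (x_i − x_j)² + (y_i − y_j)². The minimum is 2, attained by the pair ((-5, -7), (-6, -6)).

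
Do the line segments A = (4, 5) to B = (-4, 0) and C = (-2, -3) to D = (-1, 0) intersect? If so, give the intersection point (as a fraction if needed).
No (intersection of containing lines falls outside at least one segment)

Parametrize and solve: t = 10/19, s = 34/19. At least one of these is outside [0, 1], so the segments do not intersect.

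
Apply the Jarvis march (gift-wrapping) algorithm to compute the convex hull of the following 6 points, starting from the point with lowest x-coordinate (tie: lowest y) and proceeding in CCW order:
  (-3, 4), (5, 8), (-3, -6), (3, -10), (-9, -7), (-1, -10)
Hull (CCW) = [(-9, -7), (-1, -10), (3, -10), (5, 8), (-3, 4)]

Jarvis march: at each step, from the current hull vertex p, select the next vertex q as the point such that every other point lies strictly to the left of (or on) the directed line p → q. (Equivalently: for every other point r, the cross product (q − p) × (r − p) ≥ 0.)
Starting point (lowest x, tie lowest y): (-9, -7). Wrap until returning to start. Resulting hull: (-9, -7), (-1, -10), (3, -10), (5, 8), (-3, 4).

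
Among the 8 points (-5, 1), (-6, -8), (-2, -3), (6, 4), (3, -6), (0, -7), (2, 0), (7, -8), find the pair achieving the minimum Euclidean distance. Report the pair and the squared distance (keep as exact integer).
Pair = ((3, -6), (0, -7)); squared distance = 10

Compute all C(8, 2) = 28 pairwise squared distances (x_i − x_j)² + (y_i − y_j)². The minimum is 10, attained by the pair ((3, -6), (0, -7)).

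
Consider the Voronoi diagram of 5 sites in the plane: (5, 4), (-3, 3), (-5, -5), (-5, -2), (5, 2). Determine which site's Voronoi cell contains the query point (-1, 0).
Nearest site = (-3, 3)

The Voronoi cell of site s contains exactly those query points closer to s than to any other site. Compute squared distances from q = (-1, 0) to each site:
  (-3 − -1)² + (3 − 0)² = 13
  (-5 − -1)² + (-2 − 0)² = 20
  (5 − -1)² + (2 − 0)² = 40
  (-5 − -1)² + (-5 − 0)² = 41
  (5 − -1)² + (4 − 0)² = 52
Minimum is attained by (-3, 3), so q lies in its Voronoi cell.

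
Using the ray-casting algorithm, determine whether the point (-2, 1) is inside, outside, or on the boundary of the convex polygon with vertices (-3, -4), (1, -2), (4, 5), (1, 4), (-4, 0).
The point (-2, 1) lies strictly inside the polygon

Cast a horizontal ray to the right from the query point and count how many polygon edges it crosses (each edge strictly once or zero times, handled with the usual half-open convention). 
Parity of crossings → odd ⇒ inside.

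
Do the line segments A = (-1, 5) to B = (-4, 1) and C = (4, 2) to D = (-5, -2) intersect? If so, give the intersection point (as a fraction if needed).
No (intersection of containing lines falls outside at least one segment)

Parametrize and solve: t = 47/24, s = 29/24. At least one of these is outside [0, 1], so the segments do not intersect.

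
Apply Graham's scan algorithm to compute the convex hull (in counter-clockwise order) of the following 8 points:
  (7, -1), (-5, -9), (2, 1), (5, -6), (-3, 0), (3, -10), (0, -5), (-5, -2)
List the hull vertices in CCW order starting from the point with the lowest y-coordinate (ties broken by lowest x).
Hull (CCW) = [(3, -10), (5, -6), (7, -1), (2, 1), (-3, 0), (-5, -2), (-5, -9)]

Graham scan procedure:
  1. Find the pivot p₀ = point with lowest y (tie → lowest x): (3, -10).
  2. Sort the remaining points by polar angle around p₀.
  3. Walk through sorted points, maintaining a stack; pop the top while the last three entries make a non-left turn (cross product ≤ 0).
  4. Final stack is the convex hull in CCW order: (3, -10), (5, -6), (7, -1), (2, 1), (-3, 0), (-5, -2), (-5, -9).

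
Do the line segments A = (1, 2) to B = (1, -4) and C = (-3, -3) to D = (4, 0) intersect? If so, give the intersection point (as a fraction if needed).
Yes; intersection at (1, -9/7) (t = 23/42 on AB, s = 4/7 on CD)

Parametrize AB as A + t(B − A) = (1 + 0 t, 2 + -6 t) and CD as C + s(D − C) = (-3 + 7 s, -3 + 3 s). Solve the linear system for (t, s). Determinant = -42 ≠ 0, so a unique intersection of the containing lines exists. Solution: t = 23/42, s = 4/7 — both in [0, 1], so the segments cross. Intersection point: (1, -9/7).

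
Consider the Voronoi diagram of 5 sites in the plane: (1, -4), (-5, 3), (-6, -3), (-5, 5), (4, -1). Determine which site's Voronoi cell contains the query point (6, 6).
Nearest site = (4, -1)

The Voronoi cell of site s contains exactly those query points closer to s than to any other site. Compute squared distances from q = (6, 6) to each site:
  (4 − 6)² + (-1 − 6)² = 53
  (-5 − 6)² + (5 − 6)² = 122
  (1 − 6)² + (-4 − 6)² = 125
  (-5 − 6)² + (3 − 6)² = 130
  (-6 − 6)² + (-3 − 6)² = 225
Minimum is attained by (4, -1), so q lies in its Voronoi cell.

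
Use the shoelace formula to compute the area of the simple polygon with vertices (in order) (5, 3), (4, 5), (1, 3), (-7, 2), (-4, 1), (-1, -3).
Area = 69/2

Shoelace formula: Area = (1/2) |Σ_i (x_i · y_{i+1} − x_{i+1} · y_i)| (indices mod n). Compute each cross term:
  (5)(5) − (4)(3) = 13
  (4)(3) − (1)(5) = 7
  (1)(2) − (-7)(3) = 23
  (-7)(1) − (-4)(2) = 1
  (-4)(-3) − (-1)(1) = 13
  (-1)(3) − (5)(-3) = 12
Sum = 69, so (signed) Area = 69/2 = 69/2, |Area| = 69/2.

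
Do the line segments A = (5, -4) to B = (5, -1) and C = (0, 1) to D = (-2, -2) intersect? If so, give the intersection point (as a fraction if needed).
No (intersection of containing lines falls outside at least one segment)

Parametrize and solve: t = 25/6, s = -5/2. At least one of these is outside [0, 1], so the segments do not intersect.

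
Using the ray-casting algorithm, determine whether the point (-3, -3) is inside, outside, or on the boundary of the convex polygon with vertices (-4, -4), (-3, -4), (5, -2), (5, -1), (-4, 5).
The point (-3, -3) lies strictly inside the polygon

Cast a horizontal ray to the right from the query point and count how many polygon edges it crosses (each edge strictly once or zero times, handled with the usual half-open convention). 
Parity of crossings → odd ⇒ inside.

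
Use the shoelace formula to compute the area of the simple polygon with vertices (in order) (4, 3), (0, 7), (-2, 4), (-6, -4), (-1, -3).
Area = 97/2

Shoelace formula: Area = (1/2) |Σ_i (x_i · y_{i+1} − x_{i+1} · y_i)| (indices mod n). Compute each cross term:
  (4)(7) − (0)(3) = 28
  (0)(4) − (-2)(7) = 14
  (-2)(-4) − (-6)(4) = 32
  (-6)(-3) − (-1)(-4) = 14
  (-1)(3) − (4)(-3) = 9
Sum = 97, so (signed) Area = 97/2 = 97/2, |Area| = 97/2.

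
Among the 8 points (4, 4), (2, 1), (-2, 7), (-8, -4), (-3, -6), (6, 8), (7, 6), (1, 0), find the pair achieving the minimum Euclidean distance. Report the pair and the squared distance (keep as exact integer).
Pair = ((2, 1), (1, 0)); squared distance = 2

Compute all C(8, 2) = 28 pairwise squared distances (x_i − x_j)² + (y_i − y_j)². The minimum is 2, attained by the pair ((2, 1), (1, 0)).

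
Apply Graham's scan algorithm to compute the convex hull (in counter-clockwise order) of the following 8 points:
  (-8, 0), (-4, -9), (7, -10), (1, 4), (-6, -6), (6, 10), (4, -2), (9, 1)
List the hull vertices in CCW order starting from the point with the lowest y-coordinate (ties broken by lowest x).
Hull (CCW) = [(7, -10), (9, 1), (6, 10), (-8, 0), (-6, -6), (-4, -9)]

Graham scan procedure:
  1. Find the pivot p₀ = point with lowest y (tie → lowest x): (7, -10).
  2. Sort the remaining points by polar angle around p₀.
  3. Walk through sorted points, maintaining a stack; pop the top while the last three entries make a non-left turn (cross product ≤ 0).
  4. Final stack is the convex hull in CCW order: (7, -10), (9, 1), (6, 10), (-8, 0), (-6, -6), (-4, -9).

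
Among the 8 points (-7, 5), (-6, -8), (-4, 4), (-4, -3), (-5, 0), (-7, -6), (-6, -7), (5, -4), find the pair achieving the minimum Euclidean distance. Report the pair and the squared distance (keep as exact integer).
Pair = ((-6, -8), (-6, -7)); squared distance = 1

Compute all C(8, 2) = 28 pairwise squared distances (x_i − x_j)² + (y_i − y_j)². The minimum is 1, attained by the pair ((-6, -8), (-6, -7)).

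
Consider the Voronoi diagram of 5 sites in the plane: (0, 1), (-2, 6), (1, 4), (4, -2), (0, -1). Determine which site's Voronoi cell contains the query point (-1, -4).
Nearest site = (0, -1)

The Voronoi cell of site s contains exactly those query points closer to s than to any other site. Compute squared distances from q = (-1, -4) to each site:
  (0 − -1)² + (-1 − -4)² = 10
  (0 − -1)² + (1 − -4)² = 26
  (4 − -1)² + (-2 − -4)² = 29
  (1 − -1)² + (4 − -4)² = 68
  (-2 − -1)² + (6 − -4)² = 101
Minimum is attained by (0, -1), so q lies in its Voronoi cell.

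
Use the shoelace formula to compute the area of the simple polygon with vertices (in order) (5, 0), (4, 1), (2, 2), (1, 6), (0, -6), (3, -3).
Area = 24

Shoelace formula: Area = (1/2) |Σ_i (x_i · y_{i+1} − x_{i+1} · y_i)| (indices mod n). Compute each cross term:
  (5)(1) − (4)(0) = 5
  (4)(2) − (2)(1) = 6
  (2)(6) − (1)(2) = 10
  (1)(-6) − (0)(6) = -6
  (0)(-3) − (3)(-6) = 18
  (3)(0) − (5)(-3) = 15
Sum = 48, so (signed) Area = 48/2 = 24, |Area| = 24.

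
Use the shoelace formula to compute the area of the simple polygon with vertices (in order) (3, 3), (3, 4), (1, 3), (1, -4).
Area = 8

Shoelace formula: Area = (1/2) |Σ_i (x_i · y_{i+1} − x_{i+1} · y_i)| (indices mod n). Compute each cross term:
  (3)(4) − (3)(3) = 3
  (3)(3) − (1)(4) = 5
  (1)(-4) − (1)(3) = -7
  (1)(3) − (3)(-4) = 15
Sum = 16, so (signed) Area = 16/2 = 8, |Area| = 8.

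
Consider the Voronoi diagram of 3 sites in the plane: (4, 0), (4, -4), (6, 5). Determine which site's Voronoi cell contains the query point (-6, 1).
Nearest site = (4, 0)

The Voronoi cell of site s contains exactly those query points closer to s than to any other site. Compute squared distances from q = (-6, 1) to each site:
  (4 − -6)² + (0 − 1)² = 101
  (4 − -6)² + (-4 − 1)² = 125
  (6 − -6)² + (5 − 1)² = 160
Minimum is attained by (4, 0), so q lies in its Voronoi cell.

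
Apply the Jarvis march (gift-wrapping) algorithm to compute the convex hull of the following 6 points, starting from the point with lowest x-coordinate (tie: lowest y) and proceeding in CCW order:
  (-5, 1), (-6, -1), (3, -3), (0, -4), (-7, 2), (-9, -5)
Hull (CCW) = [(-9, -5), (0, -4), (3, -3), (-7, 2)]

Jarvis march: at each step, from the current hull vertex p, select the next vertex q as the point such that every other point lies strictly to the left of (or on) the directed line p → q. (Equivalently: for every other point r, the cross product (q − p) × (r − p) ≥ 0.)
Starting point (lowest x, tie lowest y): (-9, -5). Wrap until returning to start. Resulting hull: (-9, -5), (0, -4), (3, -3), (-7, 2).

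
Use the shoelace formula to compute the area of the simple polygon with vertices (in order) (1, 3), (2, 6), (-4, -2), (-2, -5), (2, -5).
Area = 67/2

Shoelace formula: Area = (1/2) |Σ_i (x_i · y_{i+1} − x_{i+1} · y_i)| (indices mod n). Compute each cross term:
  (1)(6) − (2)(3) = 0
  (2)(-2) − (-4)(6) = 20
  (-4)(-5) − (-2)(-2) = 16
  (-2)(-5) − (2)(-5) = 20
  (2)(3) − (1)(-5) = 11
Sum = 67, so (signed) Area = 67/2 = 67/2, |Area| = 67/2.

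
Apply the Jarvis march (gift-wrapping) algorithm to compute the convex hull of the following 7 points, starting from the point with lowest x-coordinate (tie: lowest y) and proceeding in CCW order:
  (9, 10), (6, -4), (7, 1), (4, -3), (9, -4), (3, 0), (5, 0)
Hull (CCW) = [(3, 0), (4, -3), (6, -4), (9, -4), (9, 10)]

Jarvis march: at each step, from the current hull vertex p, select the next vertex q as the point such that every other point lies strictly to the left of (or on) the directed line p → q. (Equivalently: for every other point r, the cross product (q − p) × (r − p) ≥ 0.)
Starting point (lowest x, tie lowest y): (3, 0). Wrap until returning to start. Resulting hull: (3, 0), (4, -3), (6, -4), (9, -4), (9, 10).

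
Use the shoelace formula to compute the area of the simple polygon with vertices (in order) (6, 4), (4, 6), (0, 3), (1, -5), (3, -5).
Area = 81/2

Shoelace formula: Area = (1/2) |Σ_i (x_i · y_{i+1} − x_{i+1} · y_i)| (indices mod n). Compute each cross term:
  (6)(6) − (4)(4) = 20
  (4)(3) − (0)(6) = 12
  (0)(-5) − (1)(3) = -3
  (1)(-5) − (3)(-5) = 10
  (3)(4) − (6)(-5) = 42
Sum = 81, so (signed) Area = 81/2 = 81/2, |Area| = 81/2.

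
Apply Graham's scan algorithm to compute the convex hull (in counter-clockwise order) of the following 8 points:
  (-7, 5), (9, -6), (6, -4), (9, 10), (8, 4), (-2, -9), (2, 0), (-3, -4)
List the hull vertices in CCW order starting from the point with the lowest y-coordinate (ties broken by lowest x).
Hull (CCW) = [(-2, -9), (9, -6), (9, 10), (-7, 5)]

Graham scan procedure:
  1. Find the pivot p₀ = point with lowest y (tie → lowest x): (-2, -9).
  2. Sort the remaining points by polar angle around p₀.
  3. Walk through sorted points, maintaining a stack; pop the top while the last three entries make a non-left turn (cross product ≤ 0).
  4. Final stack is the convex hull in CCW order: (-2, -9), (9, -6), (9, 10), (-7, 5).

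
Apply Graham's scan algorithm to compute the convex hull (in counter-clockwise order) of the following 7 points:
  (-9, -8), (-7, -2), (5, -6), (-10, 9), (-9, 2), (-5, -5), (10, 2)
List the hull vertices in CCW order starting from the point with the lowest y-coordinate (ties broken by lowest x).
Hull (CCW) = [(-9, -8), (5, -6), (10, 2), (-10, 9)]

Graham scan procedure:
  1. Find the pivot p₀ = point with lowest y (tie → lowest x): (-9, -8).
  2. Sort the remaining points by polar angle around p₀.
  3. Walk through sorted points, maintaining a stack; pop the top while the last three entries make a non-left turn (cross product ≤ 0).
  4. Final stack is the convex hull in CCW order: (-9, -8), (5, -6), (10, 2), (-10, 9).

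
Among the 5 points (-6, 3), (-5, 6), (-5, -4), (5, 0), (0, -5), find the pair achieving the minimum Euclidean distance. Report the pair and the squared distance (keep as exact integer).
Pair = ((-6, 3), (-5, 6)); squared distance = 10

Compute all C(5, 2) = 10 pairwise squared distances (x_i − x_j)² + (y_i − y_j)². The minimum is 10, attained by the pair ((-6, 3), (-5, 6)).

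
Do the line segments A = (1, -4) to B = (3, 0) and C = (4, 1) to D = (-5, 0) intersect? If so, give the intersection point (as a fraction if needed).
No (intersection of containing lines falls outside at least one segment)

Parametrize and solve: t = 21/17, s = 1/17. At least one of these is outside [0, 1], so the segments do not intersect.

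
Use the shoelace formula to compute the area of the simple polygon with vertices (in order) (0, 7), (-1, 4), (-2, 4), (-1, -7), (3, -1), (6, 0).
Area = 99/2

Shoelace formula: Area = (1/2) |Σ_i (x_i · y_{i+1} − x_{i+1} · y_i)| (indices mod n). Compute each cross term:
  (0)(4) − (-1)(7) = 7
  (-1)(4) − (-2)(4) = 4
  (-2)(-7) − (-1)(4) = 18
  (-1)(-1) − (3)(-7) = 22
  (3)(0) − (6)(-1) = 6
  (6)(7) − (0)(0) = 42
Sum = 99, so (signed) Area = 99/2 = 99/2, |Area| = 99/2.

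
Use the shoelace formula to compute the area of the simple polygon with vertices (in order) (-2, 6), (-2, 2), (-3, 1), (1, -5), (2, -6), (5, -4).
Area = 37

Shoelace formula: Area = (1/2) |Σ_i (x_i · y_{i+1} − x_{i+1} · y_i)| (indices mod n). Compute each cross term:
  (-2)(2) − (-2)(6) = 8
  (-2)(1) − (-3)(2) = 4
  (-3)(-5) − (1)(1) = 14
  (1)(-6) − (2)(-5) = 4
  (2)(-4) − (5)(-6) = 22
  (5)(6) − (-2)(-4) = 22
Sum = 74, so (signed) Area = 74/2 = 37, |Area| = 37.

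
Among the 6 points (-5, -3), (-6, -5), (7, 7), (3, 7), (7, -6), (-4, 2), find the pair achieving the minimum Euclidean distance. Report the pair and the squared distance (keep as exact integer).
Pair = ((-5, -3), (-6, -5)); squared distance = 5

Compute all C(6, 2) = 15 pairwise squared distances (x_i − x_j)² + (y_i − y_j)². The minimum is 5, attained by the pair ((-5, -3), (-6, -5)).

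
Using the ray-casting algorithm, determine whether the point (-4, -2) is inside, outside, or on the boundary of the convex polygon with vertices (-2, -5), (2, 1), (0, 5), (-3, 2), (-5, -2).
The point (-4, -2) lies strictly inside the polygon

Cast a horizontal ray to the right from the query point and count how many polygon edges it crosses (each edge strictly once or zero times, handled with the usual half-open convention). 
Parity of crossings → odd ⇒ inside.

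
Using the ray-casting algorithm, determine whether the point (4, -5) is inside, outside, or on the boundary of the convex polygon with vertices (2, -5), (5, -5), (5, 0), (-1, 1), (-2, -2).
The point (4, -5) lies on the polygon boundary

Boundary check: the query satisfies the collinearity and bounding-box conditions for some polygon edge, so it lies exactly on the boundary.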